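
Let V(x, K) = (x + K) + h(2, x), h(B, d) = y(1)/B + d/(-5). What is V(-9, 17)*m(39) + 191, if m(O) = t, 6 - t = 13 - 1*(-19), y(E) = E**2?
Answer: -384/5 ≈ -76.800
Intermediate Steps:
h(B, d) = 1/B - d/5 (h(B, d) = 1**2/B + d/(-5) = 1/B + d*(-1/5) = 1/B - d/5)
t = -26 (t = 6 - (13 - 1*(-19)) = 6 - (13 + 19) = 6 - 1*32 = 6 - 32 = -26)
m(O) = -26
V(x, K) = 1/2 + K + 4*x/5 (V(x, K) = (x + K) + (1/2 - x/5) = (K + x) + (1/2 - x/5) = 1/2 + K + 4*x/5)
V(-9, 17)*m(39) + 191 = (1/2 + 17 + (4/5)*(-9))*(-26) + 191 = (1/2 + 17 - 36/5)*(-26) + 191 = (103/10)*(-26) + 191 = -1339/5 + 191 = -384/5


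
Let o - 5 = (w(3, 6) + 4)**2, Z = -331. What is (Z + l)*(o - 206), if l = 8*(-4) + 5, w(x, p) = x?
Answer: 54416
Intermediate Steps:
l = -27 (l = -32 + 5 = -27)
o = 54 (o = 5 + (3 + 4)**2 = 5 + 7**2 = 5 + 49 = 54)
(Z + l)*(o - 206) = (-331 - 27)*(54 - 206) = -358*(-152) = 54416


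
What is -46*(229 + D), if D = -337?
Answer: 4968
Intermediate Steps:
-46*(229 + D) = -46*(229 - 337) = -46*(-108) = 4968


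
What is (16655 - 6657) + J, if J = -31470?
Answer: -21472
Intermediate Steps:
(16655 - 6657) + J = (16655 - 6657) - 31470 = 9998 - 31470 = -21472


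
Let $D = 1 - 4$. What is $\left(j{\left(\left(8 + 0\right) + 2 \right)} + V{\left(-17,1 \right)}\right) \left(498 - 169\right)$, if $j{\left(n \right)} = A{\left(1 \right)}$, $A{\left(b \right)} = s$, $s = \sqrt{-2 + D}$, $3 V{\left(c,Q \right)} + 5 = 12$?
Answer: $\frac{2303}{3} + 329 i \sqrt{5} \approx 767.67 + 735.67 i$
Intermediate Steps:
$V{\left(c,Q \right)} = \frac{7}{3}$ ($V{\left(c,Q \right)} = - \frac{5}{3} + \frac{1}{3} \cdot 12 = - \frac{5}{3} + 4 = \frac{7}{3}$)
$D = -3$ ($D = 1 - 4 = -3$)
$s = i \sqrt{5}$ ($s = \sqrt{-2 - 3} = \sqrt{-5} = i \sqrt{5} \approx 2.2361 i$)
$A{\left(b \right)} = i \sqrt{5}$
$j{\left(n \right)} = i \sqrt{5}$
$\left(j{\left(\left(8 + 0\right) + 2 \right)} + V{\left(-17,1 \right)}\right) \left(498 - 169\right) = \left(i \sqrt{5} + \frac{7}{3}\right) \left(498 - 169\right) = \left(\frac{7}{3} + i \sqrt{5}\right) 329 = \frac{2303}{3} + 329 i \sqrt{5}$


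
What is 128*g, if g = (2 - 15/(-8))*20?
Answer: 9920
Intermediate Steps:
g = 155/2 (g = (2 - 15*(-⅛))*20 = (2 + 15/8)*20 = (31/8)*20 = 155/2 ≈ 77.500)
128*g = 128*(155/2) = 9920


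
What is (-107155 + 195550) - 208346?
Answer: -119951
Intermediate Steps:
(-107155 + 195550) - 208346 = 88395 - 208346 = -119951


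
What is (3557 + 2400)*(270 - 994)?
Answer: -4312868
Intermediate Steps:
(3557 + 2400)*(270 - 994) = 5957*(-724) = -4312868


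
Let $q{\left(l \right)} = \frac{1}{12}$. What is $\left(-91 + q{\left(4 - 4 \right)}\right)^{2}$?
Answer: $\frac{1190281}{144} \approx 8265.8$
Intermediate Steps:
$q{\left(l \right)} = \frac{1}{12}$
$\left(-91 + q{\left(4 - 4 \right)}\right)^{2} = \left(-91 + \frac{1}{12}\right)^{2} = \left(- \frac{1091}{12}\right)^{2} = \frac{1190281}{144}$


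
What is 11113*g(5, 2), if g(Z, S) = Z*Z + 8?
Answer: 366729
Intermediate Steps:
g(Z, S) = 8 + Z² (g(Z, S) = Z² + 8 = 8 + Z²)
11113*g(5, 2) = 11113*(8 + 5²) = 11113*(8 + 25) = 11113*33 = 366729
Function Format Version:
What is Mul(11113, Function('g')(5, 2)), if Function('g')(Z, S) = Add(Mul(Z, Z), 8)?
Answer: 366729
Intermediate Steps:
Function('g')(Z, S) = Add(8, Pow(Z, 2)) (Function('g')(Z, S) = Add(Pow(Z, 2), 8) = Add(8, Pow(Z, 2)))
Mul(11113, Function('g')(5, 2)) = Mul(11113, Add(8, Pow(5, 2))) = Mul(11113, Add(8, 25)) = Mul(11113, 33) = 366729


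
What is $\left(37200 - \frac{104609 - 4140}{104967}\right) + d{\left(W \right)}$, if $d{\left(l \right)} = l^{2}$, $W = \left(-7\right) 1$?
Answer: $\frac{3909815314}{104967} \approx 37248.0$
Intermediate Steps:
$W = -7$
$\left(37200 - \frac{104609 - 4140}{104967}\right) + d{\left(W \right)} = \left(37200 - \frac{104609 - 4140}{104967}\right) + \left(-7\right)^{2} = \left(37200 - \left(104609 - 4140\right) \frac{1}{104967}\right) + 49 = \left(37200 - 100469 \cdot \frac{1}{104967}\right) + 49 = \left(37200 - \frac{100469}{104967}\right) + 49 = \frac{3904671931}{104967} + 49 = \frac{3909815314}{104967}$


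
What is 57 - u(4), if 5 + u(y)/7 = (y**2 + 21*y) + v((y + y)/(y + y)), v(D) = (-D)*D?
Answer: -601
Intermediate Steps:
v(D) = -D**2
u(y) = -42 + 7*y**2 + 147*y (u(y) = -35 + 7*((y**2 + 21*y) - ((y + y)/(y + y))**2) = -35 + 7*((y**2 + 21*y) - ((2*y)/((2*y)))**2) = -35 + 7*((y**2 + 21*y) - ((2*y)*(1/(2*y)))**2) = -35 + 7*((y**2 + 21*y) - 1*1**2) = -35 + 7*((y**2 + 21*y) - 1*1) = -35 + 7*((y**2 + 21*y) - 1) = -35 + 7*(-1 + y**2 + 21*y) = -35 + (-7 + 7*y**2 + 147*y) = -42 + 7*y**2 + 147*y)
57 - u(4) = 57 - (-42 + 7*4**2 + 147*4) = 57 - (-42 + 7*16 + 588) = 57 - (-42 + 112 + 588) = 57 - 1*658 = 57 - 658 = -601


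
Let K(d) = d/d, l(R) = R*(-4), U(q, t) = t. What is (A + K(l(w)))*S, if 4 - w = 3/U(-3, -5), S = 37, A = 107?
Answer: 3996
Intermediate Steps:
w = 23/5 (w = 4 - 3/(-5) = 4 - 3*(-1)/5 = 4 - 1*(-⅗) = 4 + ⅗ = 23/5 ≈ 4.6000)
l(R) = -4*R
K(d) = 1
(A + K(l(w)))*S = (107 + 1)*37 = 108*37 = 3996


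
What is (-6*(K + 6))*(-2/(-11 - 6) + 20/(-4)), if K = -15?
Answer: -4482/17 ≈ -263.65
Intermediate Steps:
(-6*(K + 6))*(-2/(-11 - 6) + 20/(-4)) = (-6*(-15 + 6))*(-2/(-11 - 6) + 20/(-4)) = (-6*(-9))*(-2/(-17) + 20*(-1/4)) = 54*(-2*(-1/17) - 5) = 54*(2/17 - 5) = 54*(-83/17) = -4482/17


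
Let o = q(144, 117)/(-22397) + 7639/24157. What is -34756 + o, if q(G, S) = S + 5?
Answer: -18804368555195/541044329 ≈ -34756.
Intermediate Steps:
q(G, S) = 5 + S
o = 168143529/541044329 (o = (5 + 117)/(-22397) + 7639/24157 = 122*(-1/22397) + 7639*(1/24157) = -122/22397 + 7639/24157 = 168143529/541044329 ≈ 0.31078)
-34756 + o = -34756 + 168143529/541044329 = -18804368555195/541044329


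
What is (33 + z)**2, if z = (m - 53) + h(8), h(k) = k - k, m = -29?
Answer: 2401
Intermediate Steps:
h(k) = 0
z = -82 (z = (-29 - 53) + 0 = -82 + 0 = -82)
(33 + z)**2 = (33 - 82)**2 = (-49)**2 = 2401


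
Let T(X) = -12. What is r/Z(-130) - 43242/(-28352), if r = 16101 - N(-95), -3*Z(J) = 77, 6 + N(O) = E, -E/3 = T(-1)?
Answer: -61982061/99232 ≈ -624.62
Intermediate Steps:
E = 36 (E = -3*(-12) = 36)
N(O) = 30 (N(O) = -6 + 36 = 30)
Z(J) = -77/3 (Z(J) = -⅓*77 = -77/3)
r = 16071 (r = 16101 - 1*30 = 16101 - 30 = 16071)
r/Z(-130) - 43242/(-28352) = 16071/(-77/3) - 43242/(-28352) = 16071*(-3/77) - 43242*(-1/28352) = -4383/7 + 21621/14176 = -61982061/99232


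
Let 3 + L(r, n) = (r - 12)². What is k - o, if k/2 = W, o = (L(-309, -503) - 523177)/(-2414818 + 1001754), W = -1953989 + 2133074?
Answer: 506116712741/1413064 ≈ 3.5817e+5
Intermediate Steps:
L(r, n) = -3 + (-12 + r)² (L(r, n) = -3 + (r - 12)² = -3 + (-12 + r)²)
W = 179085
o = 420139/1413064 (o = ((-3 + (-12 - 309)²) - 523177)/(-2414818 + 1001754) = ((-3 + (-321)²) - 523177)/(-1413064) = ((-3 + 103041) - 523177)*(-1/1413064) = (103038 - 523177)*(-1/1413064) = -420139*(-1/1413064) = 420139/1413064 ≈ 0.29732)
k = 358170 (k = 2*179085 = 358170)
k - o = 358170 - 1*420139/1413064 = 358170 - 420139/1413064 = 506116712741/1413064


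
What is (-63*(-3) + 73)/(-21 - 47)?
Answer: -131/34 ≈ -3.8529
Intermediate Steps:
(-63*(-3) + 73)/(-21 - 47) = (189 + 73)/(-68) = 262*(-1/68) = -131/34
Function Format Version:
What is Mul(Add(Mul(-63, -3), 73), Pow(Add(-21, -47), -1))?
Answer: Rational(-131, 34) ≈ -3.8529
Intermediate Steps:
Mul(Add(Mul(-63, -3), 73), Pow(Add(-21, -47), -1)) = Mul(Add(189, 73), Pow(-68, -1)) = Mul(262, Rational(-1, 68)) = Rational(-131, 34)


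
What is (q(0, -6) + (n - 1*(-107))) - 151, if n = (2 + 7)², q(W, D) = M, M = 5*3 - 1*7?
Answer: 45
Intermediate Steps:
M = 8 (M = 15 - 7 = 8)
q(W, D) = 8
n = 81 (n = 9² = 81)
(q(0, -6) + (n - 1*(-107))) - 151 = (8 + (81 - 1*(-107))) - 151 = (8 + (81 + 107)) - 151 = (8 + 188) - 151 = 196 - 151 = 45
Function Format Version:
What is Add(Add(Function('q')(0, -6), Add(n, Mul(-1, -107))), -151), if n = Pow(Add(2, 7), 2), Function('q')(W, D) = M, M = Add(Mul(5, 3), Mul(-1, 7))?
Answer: 45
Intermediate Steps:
M = 8 (M = Add(15, -7) = 8)
Function('q')(W, D) = 8
n = 81 (n = Pow(9, 2) = 81)
Add(Add(Function('q')(0, -6), Add(n, Mul(-1, -107))), -151) = Add(Add(8, Add(81, Mul(-1, -107))), -151) = Add(Add(8, Add(81, 107)), -151) = Add(Add(8, 188), -151) = Add(196, -151) = 45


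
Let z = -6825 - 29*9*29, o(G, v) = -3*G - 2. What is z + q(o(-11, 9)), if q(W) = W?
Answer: -14363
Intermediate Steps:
o(G, v) = -2 - 3*G
z = -14394 (z = -6825 - 261*29 = -6825 - 1*7569 = -6825 - 7569 = -14394)
z + q(o(-11, 9)) = -14394 + (-2 - 3*(-11)) = -14394 + (-2 + 33) = -14394 + 31 = -14363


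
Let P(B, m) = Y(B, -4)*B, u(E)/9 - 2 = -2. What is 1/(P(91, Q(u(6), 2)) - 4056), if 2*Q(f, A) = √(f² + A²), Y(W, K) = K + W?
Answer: 1/3861 ≈ 0.00025900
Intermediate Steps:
u(E) = 0 (u(E) = 18 + 9*(-2) = 18 - 18 = 0)
Q(f, A) = √(A² + f²)/2 (Q(f, A) = √(f² + A²)/2 = √(A² + f²)/2)
P(B, m) = B*(-4 + B) (P(B, m) = (-4 + B)*B = B*(-4 + B))
1/(P(91, Q(u(6), 2)) - 4056) = 1/(91*(-4 + 91) - 4056) = 1/(91*87 - 4056) = 1/(7917 - 4056) = 1/3861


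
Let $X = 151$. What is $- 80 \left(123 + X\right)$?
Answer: $-21920$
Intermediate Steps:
$- 80 \left(123 + X\right) = - 80 \left(123 + 151\right) = \left(-80\right) 274 = -21920$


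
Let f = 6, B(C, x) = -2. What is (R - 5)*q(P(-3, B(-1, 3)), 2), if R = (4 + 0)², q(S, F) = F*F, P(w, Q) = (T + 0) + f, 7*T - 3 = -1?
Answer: 44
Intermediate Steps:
T = 2/7 (T = 3/7 + (⅐)*(-1) = 3/7 - ⅐ = 2/7 ≈ 0.28571)
P(w, Q) = 44/7 (P(w, Q) = (2/7 + 0) + 6 = 2/7 + 6 = 44/7)
q(S, F) = F²
R = 16 (R = 4² = 16)
(R - 5)*q(P(-3, B(-1, 3)), 2) = (16 - 5)*2² = 11*4 = 44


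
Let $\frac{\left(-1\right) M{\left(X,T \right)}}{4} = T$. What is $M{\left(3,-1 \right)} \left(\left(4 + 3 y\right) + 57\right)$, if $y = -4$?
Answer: $196$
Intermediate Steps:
$M{\left(X,T \right)} = - 4 T$
$M{\left(3,-1 \right)} \left(\left(4 + 3 y\right) + 57\right) = \left(-4\right) \left(-1\right) \left(\left(4 + 3 \left(-4\right)\right) + 57\right) = 4 \left(\left(4 - 12\right) + 57\right) = 4 \left(-8 + 57\right) = 4 \cdot 49 = 196$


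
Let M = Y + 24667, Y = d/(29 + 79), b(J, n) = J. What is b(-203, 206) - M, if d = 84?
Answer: -223837/9 ≈ -24871.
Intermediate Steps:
Y = 7/9 (Y = 84/(29 + 79) = 84/108 = (1/108)*84 = 7/9 ≈ 0.77778)
M = 222010/9 (M = 7/9 + 24667 = 222010/9 ≈ 24668.)
b(-203, 206) - M = -203 - 1*222010/9 = -203 - 222010/9 = -223837/9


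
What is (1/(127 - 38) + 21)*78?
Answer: 145860/89 ≈ 1638.9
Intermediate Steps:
(1/(127 - 38) + 21)*78 = (1/89 + 21)*78 = (1870/89)*78 = 145860/89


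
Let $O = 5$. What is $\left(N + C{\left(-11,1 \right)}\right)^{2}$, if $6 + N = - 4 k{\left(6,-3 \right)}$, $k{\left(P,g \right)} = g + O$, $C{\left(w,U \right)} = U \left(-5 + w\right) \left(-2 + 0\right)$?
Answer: $324$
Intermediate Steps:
$C{\left(w,U \right)} = U \left(10 - 2 w\right)$ ($C{\left(w,U \right)} = U \left(-5 + w\right) \left(-2\right) = U \left(10 - 2 w\right)$)
$k{\left(P,g \right)} = 5 + g$ ($k{\left(P,g \right)} = g + 5 = 5 + g$)
$N = -14$ ($N = -6 - 4 \left(5 - 3\right) = -6 - 8 = -14$)
$\left(N + C{\left(-11,1 \right)}\right)^{2} = \left(-14 + 2 \cdot 1 \left(5 - -11\right)\right)^{2} = \left(-14 + 2 \cdot 1 \left(5 + 11\right)\right)^{2} = \left(-14 + 2 \cdot 1 \cdot 16\right)^{2} = \left(-14 + 32\right)^{2} = 18^{2} = 324$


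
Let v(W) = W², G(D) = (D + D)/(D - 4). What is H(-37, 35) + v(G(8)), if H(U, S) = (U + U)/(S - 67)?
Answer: 293/16 ≈ 18.313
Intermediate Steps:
G(D) = 2*D/(-4 + D) (G(D) = (2*D)/(-4 + D) = 2*D/(-4 + D))
H(U, S) = 2*U/(-67 + S) (H(U, S) = (2*U)/(-67 + S) = 2*U/(-67 + S))
H(-37, 35) + v(G(8)) = 2*(-37)/(-67 + 35) + (2*8/(-4 + 8))² = 2*(-37)/(-32) + (2*8/4)² = 2*(-37)*(-1/32) + (2*8*(¼))² = 37/16 + 4² = 37/16 + 16 = 293/16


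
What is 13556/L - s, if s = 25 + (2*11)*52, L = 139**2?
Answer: -22572693/19321 ≈ -1168.3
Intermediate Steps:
L = 19321
s = 1169 (s = 25 + 22*52 = 25 + 1144 = 1169)
13556/L - s = 13556/19321 - 1*1169 = 13556*(1/19321) - 1169 = 13556/19321 - 1169 = -22572693/19321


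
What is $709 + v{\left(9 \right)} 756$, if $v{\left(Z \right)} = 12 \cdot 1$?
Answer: $9781$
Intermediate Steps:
$v{\left(Z \right)} = 12$
$709 + v{\left(9 \right)} 756 = 709 + 12 \cdot 756 = 709 + 9072 = 9781$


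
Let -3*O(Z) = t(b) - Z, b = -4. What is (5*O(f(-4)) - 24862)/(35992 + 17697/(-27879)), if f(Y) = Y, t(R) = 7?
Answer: -693638813/1003403271 ≈ -0.69129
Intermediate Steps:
O(Z) = -7/3 + Z/3 (O(Z) = -(7 - Z)/3 = -7/3 + Z/3)
(5*O(f(-4)) - 24862)/(35992 + 17697/(-27879)) = (5*(-7/3 + (⅓)*(-4)) - 24862)/(35992 + 17697/(-27879)) = (5*(-7/3 - 4/3) - 24862)/(35992 + 17697*(-1/27879)) = (5*(-11/3) - 24862)/(35992 - 5899/9293) = (-55/3 - 24862)/(334467757/9293) = -74641/3*9293/334467757 = -693638813/1003403271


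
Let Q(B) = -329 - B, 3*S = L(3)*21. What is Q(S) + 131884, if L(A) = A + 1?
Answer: 131527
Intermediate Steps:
L(A) = 1 + A
S = 28 (S = ((1 + 3)*21)/3 = (4*21)/3 = (⅓)*84 = 28)
Q(S) + 131884 = (-329 - 1*28) + 131884 = (-329 - 28) + 131884 = -357 + 131884 = 131527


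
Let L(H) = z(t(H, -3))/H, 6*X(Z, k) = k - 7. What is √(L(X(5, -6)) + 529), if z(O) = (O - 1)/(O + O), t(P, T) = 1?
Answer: 23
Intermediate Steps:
X(Z, k) = -7/6 + k/6 (X(Z, k) = (k - 7)/6 = (-7 + k)/6 = -7/6 + k/6)
z(O) = (-1 + O)/(2*O) (z(O) = (-1 + O)/((2*O)) = (-1 + O)*(1/(2*O)) = (-1 + O)/(2*O))
L(H) = 0 (L(H) = ((½)*(-1 + 1)/1)/H = ((½)*1*0)/H = 0/H = 0)
√(L(X(5, -6)) + 529) = √(0 + 529) = √529 = 23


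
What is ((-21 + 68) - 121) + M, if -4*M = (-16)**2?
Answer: -138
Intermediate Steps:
M = -64 (M = -1/4*(-16)**2 = -1/4*256 = -64)
((-21 + 68) - 121) + M = ((-21 + 68) - 121) - 64 = (47 - 121) - 64 = -74 - 64 = -138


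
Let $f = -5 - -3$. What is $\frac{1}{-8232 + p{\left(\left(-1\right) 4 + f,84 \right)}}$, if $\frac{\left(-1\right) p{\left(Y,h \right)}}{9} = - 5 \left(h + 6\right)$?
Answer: $- \frac{1}{4182} \approx -0.00023912$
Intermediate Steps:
$f = -2$ ($f = -5 + 3 = -2$)
$p{\left(Y,h \right)} = 270 + 45 h$ ($p{\left(Y,h \right)} = - 9 \left(- 5 \left(h + 6\right)\right) = - 9 \left(- 5 \left(6 + h\right)\right) = - 9 \left(-30 - 5 h\right) = 270 + 45 h$)
$\frac{1}{-8232 + p{\left(\left(-1\right) 4 + f,84 \right)}} = \frac{1}{-8232 + \left(270 + 45 \cdot 84\right)} = \frac{1}{-8232 + \left(270 + 3780\right)} = \frac{1}{-8232 + 4050} = \frac{1}{-4182} = - \frac{1}{4182}$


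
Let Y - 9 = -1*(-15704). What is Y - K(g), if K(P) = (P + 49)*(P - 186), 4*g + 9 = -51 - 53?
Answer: 322539/16 ≈ 20159.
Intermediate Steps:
g = -113/4 (g = -9/4 + (-51 - 53)/4 = -9/4 + (¼)*(-104) = -9/4 - 26 = -113/4 ≈ -28.250)
K(P) = (-186 + P)*(49 + P) (K(P) = (49 + P)*(-186 + P) = (-186 + P)*(49 + P))
Y = 15713 (Y = 9 - 1*(-15704) = 9 + 15704 = 15713)
Y - K(g) = 15713 - (-9114 + (-113/4)² - 137*(-113/4)) = 15713 - (-9114 + 12769/16 + 15481/4) = 15713 - 1*(-71131/16) = 15713 + 71131/16 = 322539/16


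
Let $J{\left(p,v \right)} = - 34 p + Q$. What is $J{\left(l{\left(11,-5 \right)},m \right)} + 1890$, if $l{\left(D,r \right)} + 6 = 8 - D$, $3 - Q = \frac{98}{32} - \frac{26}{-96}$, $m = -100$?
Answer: $\frac{6587}{3} \approx 2195.7$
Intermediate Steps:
$Q = - \frac{1}{3}$ ($Q = 3 - \left(\frac{98}{32} - \frac{26}{-96}\right) = 3 - \left(98 \cdot \frac{1}{32} - - \frac{13}{48}\right) = 3 - \left(\frac{49}{16} + \frac{13}{48}\right) = 3 - \frac{10}{3} = - \frac{1}{3} \approx -0.33333$)
$l{\left(D,r \right)} = 2 - D$ ($l{\left(D,r \right)} = -6 - \left(-8 + D\right) = 2 - D$)
$J{\left(p,v \right)} = - \frac{1}{3} - 34 p$ ($J{\left(p,v \right)} = - 34 p - \frac{1}{3} = - \frac{1}{3} - 34 p$)
$J{\left(l{\left(11,-5 \right)},m \right)} + 1890 = \left(- \frac{1}{3} - 34 \left(2 - 11\right)\right) + 1890 = \left(- \frac{1}{3} - -306\right) + 1890 = \left(- \frac{1}{3} + 306\right) + 1890 = \frac{917}{3} + 1890 = \frac{6587}{3}$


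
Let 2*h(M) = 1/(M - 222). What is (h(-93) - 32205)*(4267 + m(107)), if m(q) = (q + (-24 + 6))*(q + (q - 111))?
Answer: -45427409089/105 ≈ -4.3264e+8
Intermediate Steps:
m(q) = (-111 + 2*q)*(-18 + q) (m(q) = (q - 18)*(q + (-111 + q)) = (-18 + q)*(-111 + 2*q) = (-111 + 2*q)*(-18 + q))
h(M) = 1/(2*(-222 + M)) (h(M) = 1/(2*(M - 222)) = 1/(2*(-222 + M)))
(h(-93) - 32205)*(4267 + m(107)) = (1/(2*(-222 - 93)) - 32205)*(4267 + (1998 - 147*107 + 2*107²)) = ((½)/(-315) - 32205)*(4267 + (1998 - 15729 + 2*11449)) = ((½)*(-1/315) - 32205)*(4267 + (1998 - 15729 + 22898)) = (-1/630 - 32205)*(4267 + 9167) = -20289151/630*13434 = -45427409089/105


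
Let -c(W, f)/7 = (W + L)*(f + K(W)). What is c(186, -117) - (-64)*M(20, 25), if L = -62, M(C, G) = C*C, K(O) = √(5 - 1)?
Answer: 125420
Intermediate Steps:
K(O) = 2 (K(O) = √4 = 2)
M(C, G) = C²
c(W, f) = -7*(-62 + W)*(2 + f) (c(W, f) = -7*(W - 62)*(f + 2) = -7*(-62 + W)*(2 + f))
c(186, -117) - (-64)*M(20, 25) = (868 - 14*186 + 434*(-117) - 7*186*(-117)) - (-64)*20² = (868 - 2604 - 50778 + 152334) - (-64)*400 = 99820 - 1*(-25600) = 99820 + 25600 = 125420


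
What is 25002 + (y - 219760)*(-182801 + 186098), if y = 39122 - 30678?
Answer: -696683850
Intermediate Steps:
y = 8444
25002 + (y - 219760)*(-182801 + 186098) = 25002 + (8444 - 219760)*(-182801 + 186098) = 25002 - 211316*3297 = 25002 - 696708852 = -696683850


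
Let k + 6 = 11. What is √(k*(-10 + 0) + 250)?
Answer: 10*√2 ≈ 14.142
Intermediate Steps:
k = 5 (k = -6 + 11 = 5)
√(k*(-10 + 0) + 250) = √(5*(-10 + 0) + 250) = √(5*(-10) + 250) = √(-50 + 250) = √200 = 10*√2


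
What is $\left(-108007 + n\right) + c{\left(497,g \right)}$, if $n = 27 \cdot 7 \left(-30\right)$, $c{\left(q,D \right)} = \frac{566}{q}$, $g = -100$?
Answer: $- \frac{56496903}{497} \approx -1.1368 \cdot 10^{5}$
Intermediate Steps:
$n = -5670$ ($n = 189 \left(-30\right) = -5670$)
$\left(-108007 + n\right) + c{\left(497,g \right)} = \left(-108007 - 5670\right) + \frac{566}{497} = -113677 + 566 \cdot \frac{1}{497} = -113677 + \frac{566}{497} = - \frac{56496903}{497}$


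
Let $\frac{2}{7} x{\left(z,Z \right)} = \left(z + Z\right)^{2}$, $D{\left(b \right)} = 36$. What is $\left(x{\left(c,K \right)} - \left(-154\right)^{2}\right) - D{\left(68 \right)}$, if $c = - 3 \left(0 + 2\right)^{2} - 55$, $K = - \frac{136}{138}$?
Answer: $- \frac{72128177}{9522} \approx -7574.9$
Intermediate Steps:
$K = - \frac{68}{69}$ ($K = \left(-136\right) \frac{1}{138} = - \frac{68}{69} \approx -0.98551$)
$c = -67$ ($c = - 3 \cdot 2^{2} - 55 = \left(-3\right) 4 - 55 = -12 - 55 = -67$)
$x{\left(z,Z \right)} = \frac{7 \left(Z + z\right)^{2}}{2}$ ($x{\left(z,Z \right)} = \frac{7 \left(z + Z\right)^{2}}{2} = \frac{7 \left(Z + z\right)^{2}}{2}$)
$\left(x{\left(c,K \right)} - \left(-154\right)^{2}\right) - D{\left(68 \right)} = \left(\frac{7 \left(- \frac{68}{69} - 67\right)^{2}}{2} - \left(-154\right)^{2}\right) - 36 = \left(\frac{7 \left(- \frac{4691}{69}\right)^{2}}{2} - 23716\right) - 36 = \left(\frac{7}{2} \cdot \frac{22005481}{4761} - 23716\right) - 36 = \left(\frac{154038367}{9522} - 23716\right) - 36 = - \frac{71785385}{9522} - 36 = - \frac{72128177}{9522}$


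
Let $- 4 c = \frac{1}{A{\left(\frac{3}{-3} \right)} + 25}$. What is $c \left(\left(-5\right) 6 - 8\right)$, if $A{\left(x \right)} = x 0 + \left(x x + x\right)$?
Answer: $\frac{19}{50} \approx 0.38$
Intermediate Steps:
$A{\left(x \right)} = x + x^{2}$ ($A{\left(x \right)} = 0 + \left(x^{2} + x\right) = 0 + \left(x + x^{2}\right) = x + x^{2}$)
$c = - \frac{1}{100}$ ($c = - \frac{1}{4 \left(\frac{3}{-3} \left(1 + \frac{3}{-3}\right) + 25\right)} = - \frac{1}{4 \left(3 \left(- \frac{1}{3}\right) \left(1 + 3 \left(- \frac{1}{3}\right)\right) + 25\right)} = - \frac{1}{4 \left(- (1 - 1) + 25\right)} = - \frac{1}{4 \left(\left(-1\right) 0 + 25\right)} = - \frac{1}{4 \left(0 + 25\right)} = - \frac{1}{4 \cdot 25} = \left(- \frac{1}{4}\right) \frac{1}{25} = - \frac{1}{100} \approx -0.01$)
$c \left(\left(-5\right) 6 - 8\right) = - \frac{\left(-5\right) 6 - 8}{100} = - \frac{-30 - 8}{100} = \left(- \frac{1}{100}\right) \left(-38\right) = \frac{19}{50}$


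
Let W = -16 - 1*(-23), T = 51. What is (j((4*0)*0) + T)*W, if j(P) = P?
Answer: 357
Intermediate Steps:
W = 7 (W = -16 + 23 = 7)
(j((4*0)*0) + T)*W = ((4*0)*0 + 51)*7 = (0*0 + 51)*7 = (0 + 51)*7 = 51*7 = 357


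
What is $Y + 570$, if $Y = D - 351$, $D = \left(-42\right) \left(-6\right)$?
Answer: $471$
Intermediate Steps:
$D = 252$
$Y = -99$ ($Y = 252 - 351 = -99$)
$Y + 570 = -99 + 570 = 471$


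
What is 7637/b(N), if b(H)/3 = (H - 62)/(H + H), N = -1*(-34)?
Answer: -18547/3 ≈ -6182.3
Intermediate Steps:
N = 34
b(H) = 3*(-62 + H)/(2*H) (b(H) = 3*((H - 62)/(H + H)) = 3*((-62 + H)/((2*H))) = 3*((-62 + H)*(1/(2*H))) = 3*((-62 + H)/(2*H)) = 3*(-62 + H)/(2*H))
7637/b(N) = 7637/(3/2 - 93/34) = 7637/(-21/17) = 7637*(-17/21) = -18547/3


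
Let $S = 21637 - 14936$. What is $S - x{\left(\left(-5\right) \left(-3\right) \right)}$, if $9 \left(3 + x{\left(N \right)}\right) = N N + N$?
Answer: $\frac{20032}{3} \approx 6677.3$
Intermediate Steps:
$x{\left(N \right)} = -3 + \frac{N}{9} + \frac{N^{2}}{9}$ ($x{\left(N \right)} = -3 + \frac{N N + N}{9} = -3 + \frac{N^{2} + N}{9} = -3 + \frac{N + N^{2}}{9} = -3 + \left(\frac{N}{9} + \frac{N^{2}}{9}\right) = -3 + \frac{N}{9} + \frac{N^{2}}{9}$)
$S = 6701$ ($S = 21637 - 14936 = 6701$)
$S - x{\left(\left(-5\right) \left(-3\right) \right)} = 6701 - \left(-3 + \frac{\left(-5\right) \left(-3\right)}{9} + \frac{\left(\left(-5\right) \left(-3\right)\right)^{2}}{9}\right) = 6701 - \left(-3 + \frac{1}{9} \cdot 15 + \frac{15^{2}}{9}\right) = 6701 - \left(-3 + \frac{5}{3} + \frac{1}{9} \cdot 225\right) = 6701 - \left(-3 + \frac{5}{3} + 25\right) = 6701 - \frac{71}{3} = \frac{20032}{3}$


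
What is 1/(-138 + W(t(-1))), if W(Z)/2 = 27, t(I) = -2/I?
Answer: -1/84 ≈ -0.011905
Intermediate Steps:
W(Z) = 54 (W(Z) = 2*27 = 54)
1/(-138 + W(t(-1))) = 1/(-138 + 54) = 1/(-84) = -1/84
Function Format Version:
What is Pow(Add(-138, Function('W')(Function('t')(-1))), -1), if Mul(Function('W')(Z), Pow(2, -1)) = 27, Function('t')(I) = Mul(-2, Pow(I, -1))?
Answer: Rational(-1, 84) ≈ -0.011905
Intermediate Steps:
Function('W')(Z) = 54 (Function('W')(Z) = Mul(2, 27) = 54)
Pow(Add(-138, Function('W')(Function('t')(-1))), -1) = Pow(Add(-138, 54), -1) = Pow(-84, -1) = Rational(-1, 84)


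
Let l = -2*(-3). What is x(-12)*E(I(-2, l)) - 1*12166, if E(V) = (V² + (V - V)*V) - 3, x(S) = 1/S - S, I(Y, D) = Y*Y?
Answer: -144133/12 ≈ -12011.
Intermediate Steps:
l = 6
I(Y, D) = Y²
E(V) = -3 + V² (E(V) = (V² + 0*V) - 3 = (V² + 0) - 3 = V² - 3 = -3 + V²)
x(-12)*E(I(-2, l)) - 1*12166 = (1/(-12) - 1*(-12))*(-3 + ((-2)²)²) - 1*12166 = (-1/12 + 12)*(-3 + 4²) - 12166 = 143*(-3 + 16)/12 - 12166 = (143/12)*13 - 12166 = 1859/12 - 12166 = -144133/12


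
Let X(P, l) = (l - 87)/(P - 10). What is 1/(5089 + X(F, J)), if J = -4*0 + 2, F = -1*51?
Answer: 61/310514 ≈ 0.00019645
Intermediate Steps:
F = -51
J = 2 (J = 0 + 2 = 2)
X(P, l) = (-87 + l)/(-10 + P)
1/(5089 + X(F, J)) = 1/(5089 + (-87 + 2)/(-10 - 51)) = 1/(5089 - 85/(-61)) = 1/(5089 - 1/61*(-85)) = 1/(5089 + 85/61) = 1/(310514/61) = 61/310514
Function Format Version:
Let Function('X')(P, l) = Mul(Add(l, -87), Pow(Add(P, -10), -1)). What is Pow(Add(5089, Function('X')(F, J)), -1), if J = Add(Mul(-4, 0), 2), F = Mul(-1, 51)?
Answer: Rational(61, 310514) ≈ 0.00019645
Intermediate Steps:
F = -51
J = 2 (J = Add(0, 2) = 2)
Function('X')(P, l) = Mul(Pow(Add(-10, P), -1), Add(-87, l)) (Function('X')(P, l) = Mul(Add(-87, l), Pow(Add(-10, P), -1)) = Mul(Pow(Add(-10, P), -1), Add(-87, l)))
Pow(Add(5089, Function('X')(F, J)), -1) = Pow(Add(5089, Mul(Pow(Add(-10, -51), -1), Add(-87, 2))), -1) = Pow(Add(5089, Mul(Pow(-61, -1), -85)), -1) = Pow(Add(5089, Mul(Rational(-1, 61), -85)), -1) = Pow(Add(5089, Rational(85, 61)), -1) = Pow(Rational(310514, 61), -1) = Rational(61, 310514)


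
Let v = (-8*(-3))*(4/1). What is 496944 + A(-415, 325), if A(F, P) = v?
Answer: 497040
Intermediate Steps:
v = 96 (v = 24*(4*1) = 24*4 = 96)
A(F, P) = 96
496944 + A(-415, 325) = 496944 + 96 = 497040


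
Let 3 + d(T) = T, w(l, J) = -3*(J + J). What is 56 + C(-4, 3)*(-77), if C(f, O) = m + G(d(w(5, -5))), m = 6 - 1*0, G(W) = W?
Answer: -2485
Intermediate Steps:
w(l, J) = -6*J
d(T) = -3 + T
m = 6 (m = 6 + 0 = 6)
C(f, O) = 33 (C(f, O) = 6 + (-3 - 6*(-5)) = 6 + (-3 + 30) = 6 + 27 = 33)
56 + C(-4, 3)*(-77) = 56 + 33*(-77) = 56 - 2541 = -2485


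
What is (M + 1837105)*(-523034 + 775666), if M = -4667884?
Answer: -715145360328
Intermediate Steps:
(M + 1837105)*(-523034 + 775666) = (-4667884 + 1837105)*(-523034 + 775666) = -2830779*252632 = -715145360328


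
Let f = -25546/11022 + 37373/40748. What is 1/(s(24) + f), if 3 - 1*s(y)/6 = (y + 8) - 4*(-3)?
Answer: -1344684/332675567 ≈ -0.0040420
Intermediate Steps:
s(y) = -102 - 6*y (s(y) = 18 - 6*((y + 8) - 4*(-3)) = 18 - 6*((8 + y) + 12) = 18 - 6*(20 + y) = 18 + (-120 - 6*y) = -102 - 6*y)
f = -1883303/1344684 (f = -25546*1/11022 + 37373*(1/40748) = -12773/5511 + 37373/40748 = -1883303/1344684 ≈ -1.4006)
1/(s(24) + f) = 1/((-102 - 6*24) - 1883303/1344684) = 1/((-102 - 144) - 1883303/1344684) = 1/(-246 - 1883303/1344684) = 1/(-332675567/1344684) = -1344684/332675567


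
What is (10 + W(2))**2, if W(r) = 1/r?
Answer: 441/4 ≈ 110.25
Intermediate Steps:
(10 + W(2))**2 = (10 + 1/2)**2 = (21/2)**2 = 441/4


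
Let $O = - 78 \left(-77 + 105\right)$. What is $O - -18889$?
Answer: $16705$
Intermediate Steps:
$O = -2184$ ($O = \left(-78\right) 28 = -2184$)
$O - -18889 = -2184 - -18889 = -2184 + 18889 = 16705$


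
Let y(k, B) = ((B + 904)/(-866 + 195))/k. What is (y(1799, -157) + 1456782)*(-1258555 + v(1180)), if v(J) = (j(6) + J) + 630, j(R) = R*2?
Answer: -2209994888396566023/1207129 ≈ -1.8308e+12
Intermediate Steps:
j(R) = 2*R
v(J) = 642 + J (v(J) = (2*6 + J) + 630 = (12 + J) + 630 = 642 + J)
y(k, B) = (-904/671 - B/671)/k (y(k, B) = ((904 + B)/(-671))/k = ((904 + B)*(-1/671))/k = (-904/671 - B/671)/k)
(y(1799, -157) + 1456782)*(-1258555 + v(1180)) = ((1/671)*(-904 - 1*(-157))/1799 + 1456782)*(-1258555 + (642 + 1180)) = ((1/671)*(1/1799)*(-904 + 157) + 1456782)*(-1258555 + 1822) = ((1/671)*(1/1799)*(-747) + 1456782)*(-1256733) = (-747/1207129 + 1456782)*(-1256733) = (1758523798131/1207129)*(-1256733) = -2209994888396566023/1207129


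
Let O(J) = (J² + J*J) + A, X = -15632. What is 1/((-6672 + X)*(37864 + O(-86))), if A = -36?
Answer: -1/1173636480 ≈ -8.5205e-10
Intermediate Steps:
O(J) = -36 + 2*J² (O(J) = (J² + J*J) - 36 = (J² + J²) - 36 = 2*J² - 36 = -36 + 2*J²)
1/((-6672 + X)*(37864 + O(-86))) = 1/((-6672 - 15632)*(37864 + (-36 + 2*(-86)²))) = 1/(-22304*(37864 + (-36 + 2*7396))) = 1/(-22304*(37864 + (-36 + 14792))) = 1/(-22304*(37864 + 14756)) = 1/(-22304*52620) = 1/(-1173636480) = -1/1173636480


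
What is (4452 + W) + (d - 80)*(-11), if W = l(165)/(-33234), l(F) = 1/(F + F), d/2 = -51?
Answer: 70782437879/10967220 ≈ 6454.0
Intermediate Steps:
d = -102 (d = 2*(-51) = -102)
l(F) = 1/(2*F)
W = -1/10967220 (W = ((1/2)/165)/(-33234) = ((1/2)*(1/165))*(-1/33234) = (1/330)*(-1/33234) = -1/10967220 ≈ -9.1181e-8)
(4452 + W) + (d - 80)*(-11) = (4452 - 1/10967220) + (-102 - 80)*(-11) = 48826063439/10967220 - 182*(-11) = 48826063439/10967220 + 2002 = 70782437879/10967220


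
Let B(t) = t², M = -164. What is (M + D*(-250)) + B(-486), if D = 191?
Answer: 188282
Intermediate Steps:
(M + D*(-250)) + B(-486) = (-164 + 191*(-250)) + (-486)² = (-164 - 47750) + 236196 = -47914 + 236196 = 188282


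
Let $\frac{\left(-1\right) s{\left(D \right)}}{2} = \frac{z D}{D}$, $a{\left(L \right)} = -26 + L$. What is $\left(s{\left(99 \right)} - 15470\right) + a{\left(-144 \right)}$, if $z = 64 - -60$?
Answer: $-15888$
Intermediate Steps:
$z = 124$ ($z = 64 + 60 = 124$)
$s{\left(D \right)} = -248$ ($s{\left(D \right)} = - 2 \frac{124 D}{D} = \left(-2\right) 124 = -248$)
$\left(s{\left(99 \right)} - 15470\right) + a{\left(-144 \right)} = \left(-248 - 15470\right) - 170 = -15718 - 170 = -15888$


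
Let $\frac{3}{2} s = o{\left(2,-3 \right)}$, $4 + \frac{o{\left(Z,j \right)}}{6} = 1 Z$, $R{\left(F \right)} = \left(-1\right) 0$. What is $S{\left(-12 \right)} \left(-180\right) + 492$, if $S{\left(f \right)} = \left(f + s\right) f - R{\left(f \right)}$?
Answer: $-42708$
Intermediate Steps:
$R{\left(F \right)} = 0$
$o{\left(Z,j \right)} = -24 + 6 Z$ ($o{\left(Z,j \right)} = -24 + 6 \cdot 1 Z = -24 + 6 Z$)
$s = -8$ ($s = \frac{2 \left(-24 + 6 \cdot 2\right)}{3} = \frac{2 \left(-24 + 12\right)}{3} = \frac{2}{3} \left(-12\right) = -8$)
$S{\left(f \right)} = f \left(-8 + f\right)$ ($S{\left(f \right)} = \left(f - 8\right) f - 0 = \left(-8 + f\right) f + 0 = f \left(-8 + f\right) + 0 = f \left(-8 + f\right)$)
$S{\left(-12 \right)} \left(-180\right) + 492 = - 12 \left(-8 - 12\right) \left(-180\right) + 492 = \left(-12\right) \left(-20\right) \left(-180\right) + 492 = 240 \left(-180\right) + 492 = -43200 + 492 = -42708$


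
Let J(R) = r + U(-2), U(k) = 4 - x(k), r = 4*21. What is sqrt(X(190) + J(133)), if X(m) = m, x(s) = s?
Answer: 2*sqrt(70) ≈ 16.733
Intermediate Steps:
r = 84
U(k) = 4 - k
J(R) = 90 (J(R) = 84 + (4 - 1*(-2)) = 84 + (4 + 2) = 84 + 6 = 90)
sqrt(X(190) + J(133)) = sqrt(190 + 90) = sqrt(280) = 2*sqrt(70)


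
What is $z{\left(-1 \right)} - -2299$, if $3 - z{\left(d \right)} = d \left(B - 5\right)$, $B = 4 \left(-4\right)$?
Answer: $2281$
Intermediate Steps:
$B = -16$
$z{\left(d \right)} = 3 + 21 d$ ($z{\left(d \right)} = 3 - d \left(-16 - 5\right) = 3 - d \left(-21\right) = 3 - - 21 d = 3 + 21 d$)
$z{\left(-1 \right)} - -2299 = \left(3 + 21 \left(-1\right)\right) - -2299 = \left(3 - 21\right) + 2299 = -18 + 2299 = 2281$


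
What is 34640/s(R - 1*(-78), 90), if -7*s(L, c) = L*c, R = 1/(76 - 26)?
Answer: -1212400/35109 ≈ -34.532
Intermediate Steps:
R = 1/50 ≈ 0.020000
s(L, c) = -L*c/7
34640/s(R - 1*(-78), 90) = 34640/((-1/7*(1/50 - 1*(-78))*90)) = 34640/((-1/7*(1/50 + 78)*90)) = 34640/((-1/7*3901/50*90)) = 34640/(-35109/35) = 34640*(-35/35109) = -1212400/35109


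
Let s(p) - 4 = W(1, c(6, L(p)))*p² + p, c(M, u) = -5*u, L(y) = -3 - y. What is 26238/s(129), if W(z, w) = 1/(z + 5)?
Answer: 52476/5813 ≈ 9.0274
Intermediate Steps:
W(z, w) = 1/(5 + z)
s(p) = 4 + p + p²/6 (s(p) = 4 + (p²/(5 + 1) + p) = 4 + (p²/6 + p) = 4 + (p + p²/6) = 4 + p + p²/6)
26238/s(129) = 26238/(4 + 129 + (⅙)*129²) = 26238/(4 + 129 + (⅙)*16641) = 26238/(4 + 129 + 5547/2) = 26238/(5813/2) = 26238*(2/5813) = 52476/5813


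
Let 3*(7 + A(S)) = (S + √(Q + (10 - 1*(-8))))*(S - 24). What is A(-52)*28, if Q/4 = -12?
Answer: 110068/3 - 2128*I*√30/3 ≈ 36689.0 - 3885.2*I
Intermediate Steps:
Q = -48 (Q = 4*(-12) = -48)
A(S) = -7 + (-24 + S)*(S + I*√30)/3 (A(S) = -7 + ((S + √(-48 + (10 - 1*(-8))))*(S - 24))/3 = -7 + ((S + √(-48 + (10 + 8)))*(-24 + S))/3 = -7 + ((S + √(-48 + 18))*(-24 + S))/3 = -7 + ((S + √(-30))*(-24 + S))/3 = -7 + ((S + I*√30)*(-24 + S))/3 = -7 + ((-24 + S)*(S + I*√30))/3 = -7 + (-24 + S)*(S + I*√30)/3)
A(-52)*28 = (-7 - 8*(-52) + (⅓)*(-52)² - 8*I*√30 + (⅓)*I*(-52)*√30)*28 = (-7 + 416 + (⅓)*2704 - 8*I*√30 - 52*I*√30/3)*28 = (-7 + 416 + 2704/3 - 8*I*√30 - 52*I*√30/3)*28 = (3931/3 - 76*I*√30/3)*28 = 110068/3 - 2128*I*√30/3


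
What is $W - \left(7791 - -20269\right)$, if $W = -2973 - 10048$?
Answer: $-41081$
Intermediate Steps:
$W = -13021$ ($W = -2973 - 10048 = -13021$)
$W - \left(7791 - -20269\right) = -13021 - \left(7791 - -20269\right) = -13021 - \left(7791 + 20269\right) = -13021 - 28060 = -41081$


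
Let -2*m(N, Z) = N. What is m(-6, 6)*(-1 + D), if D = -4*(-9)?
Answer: 105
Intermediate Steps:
m(N, Z) = -N/2
D = 36
m(-6, 6)*(-1 + D) = (-½*(-6))*(-1 + 36) = 3*35 = 105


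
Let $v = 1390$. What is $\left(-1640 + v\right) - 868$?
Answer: $-1118$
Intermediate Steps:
$\left(-1640 + v\right) - 868 = \left(-1640 + 1390\right) - 868 = -250 - 868 = -1118$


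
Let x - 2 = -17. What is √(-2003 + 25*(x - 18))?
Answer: 2*I*√707 ≈ 53.179*I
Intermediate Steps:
x = -15 (x = 2 - 17 = -15)
√(-2003 + 25*(x - 18)) = √(-2003 + 25*(-15 - 18)) = √(-2003 + 25*(-33)) = √(-2003 - 825) = √(-2828) = 2*I*√707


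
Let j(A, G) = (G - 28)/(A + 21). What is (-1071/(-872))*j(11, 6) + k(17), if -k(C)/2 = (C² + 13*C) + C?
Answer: -14717189/13952 ≈ -1054.8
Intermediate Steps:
j(A, G) = (-28 + G)/(21 + A)
k(C) = -28*C - 2*C² (k(C) = -2*((C² + 13*C) + C) = -2*(C² + 14*C) = -28*C - 2*C²)
(-1071/(-872))*j(11, 6) + k(17) = (-1071/(-872))*((-28 + 6)/(21 + 11)) - 2*17*(14 + 17) = (-1071*(-1/872))*(-22/32) - 2*17*31 = 1071*((1/32)*(-22))/872 - 1054 = (1071/872)*(-11/16) - 1054 = -11781/13952 - 1054 = -14717189/13952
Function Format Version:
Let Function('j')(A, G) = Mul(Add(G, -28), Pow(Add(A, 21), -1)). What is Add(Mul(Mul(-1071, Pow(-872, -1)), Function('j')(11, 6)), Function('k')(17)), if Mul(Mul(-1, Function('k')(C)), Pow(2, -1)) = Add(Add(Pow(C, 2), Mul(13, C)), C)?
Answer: Rational(-14717189, 13952) ≈ -1054.8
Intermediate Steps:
Function('j')(A, G) = Mul(Pow(Add(21, A), -1), Add(-28, G)) (Function('j')(A, G) = Mul(Add(-28, G), Pow(Add(21, A), -1)) = Mul(Pow(Add(21, A), -1), Add(-28, G)))
Function('k')(C) = Add(Mul(-28, C), Mul(-2, Pow(C, 2))) (Function('k')(C) = Mul(-2, Add(Add(Pow(C, 2), Mul(13, C)), C)) = Mul(-2, Add(Pow(C, 2), Mul(14, C))) = Add(Mul(-28, C), Mul(-2, Pow(C, 2))))
Add(Mul(Mul(-1071, Pow(-872, -1)), Function('j')(11, 6)), Function('k')(17)) = Add(Mul(Mul(-1071, Pow(-872, -1)), Mul(Pow(Add(21, 11), -1), Add(-28, 6))), Mul(-2, 17, Add(14, 17))) = Add(Mul(Mul(-1071, Rational(-1, 872)), Mul(Pow(32, -1), -22)), Mul(-2, 17, 31)) = Add(Mul(Rational(1071, 872), Mul(Rational(1, 32), -22)), -1054) = Add(Mul(Rational(1071, 872), Rational(-11, 16)), -1054) = Add(Rational(-11781, 13952), -1054) = Rational(-14717189, 13952)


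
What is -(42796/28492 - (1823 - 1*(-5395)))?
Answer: 51403115/7123 ≈ 7216.5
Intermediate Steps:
-(42796/28492 - (1823 - 1*(-5395))) = -(42796*(1/28492) - (1823 + 5395)) = -(10699/7123 - 1*7218) = -(10699/7123 - 7218) = -1*(-51403115/7123) = 51403115/7123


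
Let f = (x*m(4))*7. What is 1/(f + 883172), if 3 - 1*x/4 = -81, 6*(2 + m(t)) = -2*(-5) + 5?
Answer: 1/884348 ≈ 1.1308e-6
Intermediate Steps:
m(t) = ½ (m(t) = -2 + (-2*(-5) + 5)/6 = -2 + (10 + 5)/6 = -2 + (⅙)*15 = -2 + 5/2 = ½)
x = 336 (x = 12 - 4*(-81) = 12 + 324 = 336)
f = 1176 (f = (336*(½))*7 = 168*7 = 1176)
1/(f + 883172) = 1/(1176 + 883172) = 1/884348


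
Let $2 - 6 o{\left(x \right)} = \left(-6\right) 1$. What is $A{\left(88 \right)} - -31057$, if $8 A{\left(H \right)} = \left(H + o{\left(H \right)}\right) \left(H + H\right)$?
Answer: $\frac{99067}{3} \approx 33022.0$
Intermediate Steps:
$o{\left(x \right)} = \frac{4}{3}$ ($o{\left(x \right)} = \frac{1}{3} - \frac{\left(-6\right) 1}{6} = \frac{1}{3} - -1 = \frac{1}{3} + 1 = \frac{4}{3}$)
$A{\left(H \right)} = \frac{H \left(\frac{4}{3} + H\right)}{4}$ ($A{\left(H \right)} = \frac{\left(H + \frac{4}{3}\right) \left(H + H\right)}{8} = \frac{\left(\frac{4}{3} + H\right) 2 H}{8} = \frac{2 H \left(\frac{4}{3} + H\right)}{8} = \frac{H \left(\frac{4}{3} + H\right)}{4}$)
$A{\left(88 \right)} - -31057 = \frac{1}{12} \cdot 88 \left(4 + 3 \cdot 88\right) - -31057 = \frac{1}{12} \cdot 88 \left(4 + 264\right) + 31057 = \frac{1}{12} \cdot 88 \cdot 268 + 31057 = \frac{5896}{3} + 31057 = \frac{99067}{3}$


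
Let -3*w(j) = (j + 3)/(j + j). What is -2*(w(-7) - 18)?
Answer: 760/21 ≈ 36.190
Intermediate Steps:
w(j) = -(3 + j)/(6*j) (w(j) = -(j + 3)/(3*(j + j)) = -(3 + j)/(3*(2*j)) = -(3 + j)*1/(2*j)/3 = -(3 + j)/(6*j))
-2*(w(-7) - 18) = -2*((1/6)*(-3 - 1*(-7))/(-7) - 18) = -2*((1/6)*(-1/7)*(-3 + 7) - 18) = -2*((1/6)*(-1/7)*4 - 18) = -2*(-2/21 - 18) = -2*(-380/21) = 760/21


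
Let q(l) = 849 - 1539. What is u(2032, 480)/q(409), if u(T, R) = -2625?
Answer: 175/46 ≈ 3.8043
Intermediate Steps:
q(l) = -690
u(2032, 480)/q(409) = -2625/(-690) = -2625*(-1/690) = 175/46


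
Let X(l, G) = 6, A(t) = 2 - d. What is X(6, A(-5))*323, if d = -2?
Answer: 1938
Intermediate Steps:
A(t) = 4 (A(t) = 2 - 1*(-2) = 2 + 2 = 4)
X(6, A(-5))*323 = 6*323 = 1938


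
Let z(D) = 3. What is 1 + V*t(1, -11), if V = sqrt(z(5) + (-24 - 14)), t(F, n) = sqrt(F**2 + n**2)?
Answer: 1 + I*sqrt(4270) ≈ 1.0 + 65.345*I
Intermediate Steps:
V = I*sqrt(35) (V = sqrt(3 + (-24 - 14)) = sqrt(3 - 38) = sqrt(-35) = I*sqrt(35) ≈ 5.9161*I)
1 + V*t(1, -11) = 1 + (I*sqrt(35))*sqrt(1**2 + (-11)**2) = 1 + (I*sqrt(35))*sqrt(1 + 121) = 1 + (I*sqrt(35))*sqrt(122) = 1 + I*sqrt(4270)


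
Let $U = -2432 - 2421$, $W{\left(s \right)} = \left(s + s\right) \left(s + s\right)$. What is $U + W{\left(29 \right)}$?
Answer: $-1489$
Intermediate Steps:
$W{\left(s \right)} = 4 s^{2}$ ($W{\left(s \right)} = 2 s 2 s = 4 s^{2}$)
$U = -4853$
$U + W{\left(29 \right)} = -4853 + 4 \cdot 29^{2} = -4853 + 4 \cdot 841 = -4853 + 3364 = -1489$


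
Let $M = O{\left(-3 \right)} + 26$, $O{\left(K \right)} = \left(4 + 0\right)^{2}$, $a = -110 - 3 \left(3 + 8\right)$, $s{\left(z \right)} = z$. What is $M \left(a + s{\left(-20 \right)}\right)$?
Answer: $-6846$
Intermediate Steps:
$a = -143$ ($a = -110 - 33 = -143$)
$O{\left(K \right)} = 16$ ($O{\left(K \right)} = 4^{2} = 16$)
$M = 42$ ($M = 16 + 26 = 42$)
$M \left(a + s{\left(-20 \right)}\right) = 42 \left(-143 - 20\right) = 42 \left(-163\right) = -6846$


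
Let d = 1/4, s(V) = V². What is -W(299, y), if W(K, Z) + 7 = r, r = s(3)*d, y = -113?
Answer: 19/4 ≈ 4.7500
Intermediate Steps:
d = ¼ ≈ 0.25000
r = 9/4 (r = 3²*(¼) = 9*(¼) = 9/4 ≈ 2.2500)
W(K, Z) = -19/4 (W(K, Z) = -7 + 9/4 = -19/4)
-W(299, y) = -1*(-19/4) = 19/4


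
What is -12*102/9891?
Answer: -136/1099 ≈ -0.12375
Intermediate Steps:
-12*102/9891 = -1224*1/9891 = -136/1099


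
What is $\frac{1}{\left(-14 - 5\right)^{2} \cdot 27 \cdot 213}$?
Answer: $\frac{1}{2076111} \approx 4.8167 \cdot 10^{-7}$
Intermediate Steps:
$\frac{1}{\left(-14 - 5\right)^{2} \cdot 27 \cdot 213} = \frac{1}{\left(-19\right)^{2} \cdot 5751} = \frac{1}{361 \cdot 5751} = \frac{1}{2076111}$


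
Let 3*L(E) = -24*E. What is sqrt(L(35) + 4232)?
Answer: 4*sqrt(247) ≈ 62.865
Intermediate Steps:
L(E) = -8*E (L(E) = (-24*E)/3 = -8*E)
sqrt(L(35) + 4232) = sqrt(-8*35 + 4232) = sqrt(-280 + 4232) = sqrt(3952) = 4*sqrt(247)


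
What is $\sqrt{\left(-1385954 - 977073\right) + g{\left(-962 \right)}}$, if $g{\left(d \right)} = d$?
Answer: $i \sqrt{2363989} \approx 1537.5 i$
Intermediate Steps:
$\sqrt{\left(-1385954 - 977073\right) + g{\left(-962 \right)}} = \sqrt{\left(-1385954 - 977073\right) - 962} = \sqrt{-2363027 - 962} = \sqrt{-2363989} = i \sqrt{2363989}$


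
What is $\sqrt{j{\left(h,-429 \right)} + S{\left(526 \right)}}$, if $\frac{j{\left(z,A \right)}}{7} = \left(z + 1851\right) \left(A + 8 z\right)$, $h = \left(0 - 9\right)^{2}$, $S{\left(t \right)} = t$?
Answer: $\sqrt{2962282} \approx 1721.1$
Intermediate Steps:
$h = 81$ ($h = \left(-9\right)^{2} = 81$)
$j{\left(z,A \right)} = 7 \left(1851 + z\right) \left(A + 8 z\right)$ ($j{\left(z,A \right)} = 7 \left(z + 1851\right) \left(A + 8 z\right) = 7 \left(1851 + z\right) \left(A + 8 z\right)$)
$\sqrt{j{\left(h,-429 \right)} + S{\left(526 \right)}} = \sqrt{\left(56 \cdot 81^{2} + 12957 \left(-429\right) + 103656 \cdot 81 + 7 \left(-429\right) 81\right) + 526} = \sqrt{\left(56 \cdot 6561 - 5558553 + 8396136 - 243243\right) + 526} = \sqrt{\left(367416 - 5558553 + 8396136 - 243243\right) + 526} = \sqrt{2961756 + 526} = \sqrt{2962282}$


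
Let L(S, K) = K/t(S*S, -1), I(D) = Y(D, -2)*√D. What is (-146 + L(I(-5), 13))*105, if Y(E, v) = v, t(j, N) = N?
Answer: -16695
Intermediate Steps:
I(D) = -2*√D
L(S, K) = -K (L(S, K) = K/(-1) = K*(-1) = -K)
(-146 + L(I(-5), 13))*105 = (-146 - 1*13)*105 = (-146 - 13)*105 = -159*105 = -16695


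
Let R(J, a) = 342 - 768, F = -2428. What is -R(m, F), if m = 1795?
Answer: 426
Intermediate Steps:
R(J, a) = -426
-R(m, F) = -1*(-426) = 426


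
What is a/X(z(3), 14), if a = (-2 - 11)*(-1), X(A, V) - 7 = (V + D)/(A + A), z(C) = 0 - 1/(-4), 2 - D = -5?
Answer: 13/49 ≈ 0.26531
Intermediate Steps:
D = 7 (D = 2 - 1*(-5) = 2 + 5 = 7)
z(C) = ¼ (z(C) = 0 - 1*(-¼) = 0 + ¼ = ¼)
X(A, V) = 7 + (7 + V)/(2*A) (X(A, V) = 7 + (V + 7)/(A + A) = 7 + (7 + V)/((2*A)) = 7 + (7 + V)*(1/(2*A)) = 7 + (7 + V)/(2*A))
a = 13 (a = -13*(-1) = 13)
a/X(z(3), 14) = 13/(((7 + 14 + 14*(¼))/(2*(¼)))) = 13/(((½)*4*(7 + 14 + 7/2))) = 13/(((½)*4*(49/2))) = 13/49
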